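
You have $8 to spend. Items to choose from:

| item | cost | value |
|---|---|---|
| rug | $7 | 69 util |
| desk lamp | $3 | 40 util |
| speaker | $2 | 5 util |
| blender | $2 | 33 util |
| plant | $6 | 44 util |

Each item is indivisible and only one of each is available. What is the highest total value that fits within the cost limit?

This is a 0/1 knapsack; check combinations near the capacity.
- desk lamp+speaker+blender: cost 3+2+2=7, value 40+5+33=78
- blender+plant: cost 2+6=8, value 33+44=77
- desk lamp+blender: cost 3+2=5, value 40+33=73
- rug: cost 7, value 69
Best: 78 util.

78 util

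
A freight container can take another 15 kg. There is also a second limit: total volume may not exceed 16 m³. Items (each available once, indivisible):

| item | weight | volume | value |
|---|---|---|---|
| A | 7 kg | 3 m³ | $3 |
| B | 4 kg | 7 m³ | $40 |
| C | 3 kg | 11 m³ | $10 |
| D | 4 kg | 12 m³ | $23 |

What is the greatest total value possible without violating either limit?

$43

Feasible sets respecting both limits:
- A+B: weight 11, volume 10, value 43
- B: weight 4, volume 7, value 40
- A+D: weight 11, volume 15, value 26
Best: $43.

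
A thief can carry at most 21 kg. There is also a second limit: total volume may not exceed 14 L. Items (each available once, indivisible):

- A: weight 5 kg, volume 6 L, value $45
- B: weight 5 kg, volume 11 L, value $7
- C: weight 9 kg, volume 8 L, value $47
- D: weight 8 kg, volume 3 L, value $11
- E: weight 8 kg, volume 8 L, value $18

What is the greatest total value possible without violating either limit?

$92

Feasible sets respecting both limits:
- A+C: weight 14, volume 14, value 92
- A+E: weight 13, volume 14, value 63
- C+D: weight 17, volume 11, value 58
Best: $92.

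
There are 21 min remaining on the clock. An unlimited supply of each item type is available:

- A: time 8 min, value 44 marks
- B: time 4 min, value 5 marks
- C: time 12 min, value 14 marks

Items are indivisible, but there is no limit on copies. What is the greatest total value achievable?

93 marks

Best value-per-unit is A at 44/8; filling with it alone gives 2×44 = 88.
Optimal mix: 2×A + 1×B → time 20, value 93.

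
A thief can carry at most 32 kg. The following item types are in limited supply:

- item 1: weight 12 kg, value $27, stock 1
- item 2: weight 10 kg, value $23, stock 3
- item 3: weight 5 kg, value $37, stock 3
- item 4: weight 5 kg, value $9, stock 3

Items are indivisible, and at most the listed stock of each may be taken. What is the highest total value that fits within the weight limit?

$147

Top feasible selections:
- 1×item 1 + 3×item 3 + 1×item 4: weight 32, value 147
- 1×item 2 + 3×item 3 + 1×item 4: weight 30, value 143
- 1×item 1 + 3×item 3: weight 27, value 138
Best: $147.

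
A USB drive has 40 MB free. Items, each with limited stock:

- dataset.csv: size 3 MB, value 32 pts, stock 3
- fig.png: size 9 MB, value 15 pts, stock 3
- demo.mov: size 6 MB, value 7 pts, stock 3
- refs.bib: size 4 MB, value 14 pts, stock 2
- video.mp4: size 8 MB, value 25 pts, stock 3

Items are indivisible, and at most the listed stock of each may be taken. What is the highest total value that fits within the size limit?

Best selections within size 40 and stock limits:
- 3×dataset.csv + 1×refs.bib + 3×video.mp4: size 37, value 185
- 3×dataset.csv + 1×demo.mov + 2×refs.bib + 2×video.mp4: size 39, value 181
- 3×dataset.csv + 1×demo.mov + 3×video.mp4: size 39, value 178
Best: 185 pts.

185 pts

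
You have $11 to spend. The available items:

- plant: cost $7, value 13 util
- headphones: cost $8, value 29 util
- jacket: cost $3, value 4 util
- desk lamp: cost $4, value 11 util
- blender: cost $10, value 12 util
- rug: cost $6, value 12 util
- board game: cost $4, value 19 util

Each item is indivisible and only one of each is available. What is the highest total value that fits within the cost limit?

Check high-value combinations within $11:
- jacket+desk lamp+board game: cost 3+4+4=11, value 4+11+19=34
- headphones+jacket: cost 8+3=11, value 29+4=33
- plant+board game: cost 7+4=11, value 13+19=32
- rug+board game: cost 6+4=10, value 12+19=31
Best: 34 util.

34 util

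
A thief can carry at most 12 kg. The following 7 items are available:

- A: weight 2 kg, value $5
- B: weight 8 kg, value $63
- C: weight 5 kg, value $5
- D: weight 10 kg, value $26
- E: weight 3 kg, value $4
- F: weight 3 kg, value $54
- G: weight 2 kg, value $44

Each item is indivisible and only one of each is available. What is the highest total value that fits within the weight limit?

$117

Check high-value combinations within 12 kg:
- B+F: weight 8+3=11, value 63+54=117
- A+B+G: weight 2+8+2=12, value 5+63+44=112
- A+C+F+G: weight 2+5+3+2=12, value 5+5+54+44=108
- B+G: weight 8+2=10, value 63+44=107
Best: $117.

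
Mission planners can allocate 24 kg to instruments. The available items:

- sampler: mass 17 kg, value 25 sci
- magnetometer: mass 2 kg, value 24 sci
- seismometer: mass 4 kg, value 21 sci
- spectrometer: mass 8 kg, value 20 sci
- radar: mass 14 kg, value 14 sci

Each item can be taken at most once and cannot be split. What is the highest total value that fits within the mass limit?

Check high-value combinations within 24 kg:
- sampler+magnetometer+seismometer: mass 17+2+4=23, value 25+24+21=70
- magnetometer+seismometer+spectrometer: mass 2+4+8=14, value 24+21+20=65
- magnetometer+seismometer+radar: mass 2+4+14=20, value 24+21+14=59
- magnetometer+spectrometer+radar: mass 2+8+14=24, value 24+20+14=58
- sampler+magnetometer: mass 17+2=19, value 25+24=49
Best: 70 sci.

70 sci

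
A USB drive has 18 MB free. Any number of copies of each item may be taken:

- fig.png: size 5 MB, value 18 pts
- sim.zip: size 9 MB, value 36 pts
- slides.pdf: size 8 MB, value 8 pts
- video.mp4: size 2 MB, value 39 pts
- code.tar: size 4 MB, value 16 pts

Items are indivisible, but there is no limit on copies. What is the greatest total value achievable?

351 pts

Best value-per-unit is video.mp4 at 39/2, and filling with it alone uses size 9×2=18. No mix of the others beats 9×39 = 351.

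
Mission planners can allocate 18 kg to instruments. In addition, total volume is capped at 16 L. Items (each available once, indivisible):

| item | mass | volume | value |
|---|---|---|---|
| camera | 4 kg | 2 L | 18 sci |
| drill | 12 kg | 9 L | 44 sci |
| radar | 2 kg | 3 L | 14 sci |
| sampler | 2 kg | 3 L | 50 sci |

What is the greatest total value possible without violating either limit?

112 sci

Feasible sets respecting both limits:
- camera+drill+sampler: mass 18, volume 14, value 112
- drill+radar+sampler: mass 16, volume 15, value 108
- drill+sampler: mass 14, volume 12, value 94
- camera+radar+sampler: mass 8, volume 8, value 82
Best: 112 sci.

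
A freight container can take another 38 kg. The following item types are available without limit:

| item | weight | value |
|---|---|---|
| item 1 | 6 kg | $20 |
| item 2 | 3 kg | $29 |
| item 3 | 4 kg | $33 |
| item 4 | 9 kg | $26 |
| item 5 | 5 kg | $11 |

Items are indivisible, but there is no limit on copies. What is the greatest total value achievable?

$356

Best value-per-unit is item 2 at 29/3; filling with it alone gives 12×29 = 348.
Optimal mix: 10×item 2 + 2×item 3 → weight 38, value 356.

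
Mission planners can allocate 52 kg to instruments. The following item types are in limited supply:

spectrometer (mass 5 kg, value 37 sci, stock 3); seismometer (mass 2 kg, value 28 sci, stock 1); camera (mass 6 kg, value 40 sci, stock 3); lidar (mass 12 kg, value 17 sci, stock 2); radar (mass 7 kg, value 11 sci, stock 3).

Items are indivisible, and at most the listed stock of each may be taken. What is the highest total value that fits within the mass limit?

281 sci

Best selections within mass 52 and stock limits:
- 3×spectrometer + 1×seismometer + 3×camera + 2×radar: mass 49, value 281
- 3×spectrometer + 1×seismometer + 3×camera + 1×lidar: mass 47, value 276
- 3×spectrometer + 1×seismometer + 3×camera + 1×radar: mass 42, value 270
- 3×spectrometer + 1×seismometer + 3×camera: mass 35, value 259
Best: 281 sci.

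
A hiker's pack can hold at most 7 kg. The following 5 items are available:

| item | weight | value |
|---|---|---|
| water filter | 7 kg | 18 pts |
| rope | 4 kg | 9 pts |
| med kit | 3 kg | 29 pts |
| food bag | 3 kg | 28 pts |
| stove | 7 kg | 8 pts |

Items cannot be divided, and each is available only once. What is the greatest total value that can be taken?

57 pts

Check high-value combinations within 7 kg:
- med kit+food bag: weight 3+3=6, value 29+28=57
- rope+med kit: weight 4+3=7, value 9+29=38
- rope+food bag: weight 4+3=7, value 9+28=37
- med kit: weight 3, value 29
- food bag: weight 3, value 28
Best: 57 pts.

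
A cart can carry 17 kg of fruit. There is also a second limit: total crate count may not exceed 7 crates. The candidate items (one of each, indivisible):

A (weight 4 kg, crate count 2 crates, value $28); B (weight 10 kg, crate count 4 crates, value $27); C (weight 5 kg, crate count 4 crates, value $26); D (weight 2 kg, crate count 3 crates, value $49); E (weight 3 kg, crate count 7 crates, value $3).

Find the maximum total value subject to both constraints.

Feasible sets respecting both limits:
- A+D: weight 6, crate count 5, value 77
- B+D: weight 12, crate count 7, value 76
- C+D: weight 7, crate count 7, value 75
Best: $77.

$77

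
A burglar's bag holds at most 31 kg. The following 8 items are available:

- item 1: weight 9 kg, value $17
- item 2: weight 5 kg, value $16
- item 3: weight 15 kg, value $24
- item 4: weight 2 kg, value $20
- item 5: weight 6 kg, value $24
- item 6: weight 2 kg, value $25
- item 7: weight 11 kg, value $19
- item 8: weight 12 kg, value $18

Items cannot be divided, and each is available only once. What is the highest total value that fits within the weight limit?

Check high-value combinations within 31 kg:
- item 2+item 3+item 4+item 5+item 6: weight 5+15+2+6+2=30, value 16+24+20+24+25=109
- item 1+item 4+item 5+item 6+item 7: weight 9+2+6+2+11=30, value 17+20+24+25+19=105
- item 2+item 4+item 5+item 6+item 7: weight 5+2+6+2+11=26, value 16+20+24+25+19=104
- item 1+item 4+item 5+item 6+item 8: weight 9+2+6+2+12=31, value 17+20+24+25+18=104
Best: $109.

$109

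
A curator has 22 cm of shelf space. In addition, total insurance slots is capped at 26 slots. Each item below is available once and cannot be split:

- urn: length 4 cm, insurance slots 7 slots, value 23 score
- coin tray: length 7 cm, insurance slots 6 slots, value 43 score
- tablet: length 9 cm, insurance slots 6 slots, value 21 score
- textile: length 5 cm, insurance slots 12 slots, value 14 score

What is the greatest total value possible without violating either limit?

Feasible sets respecting both limits:
- urn+coin tray+tablet: length 20, insurance slots 19, value 87
- urn+coin tray+textile: length 16, insurance slots 25, value 80
- coin tray+tablet+textile: length 21, insurance slots 24, value 78
Best: 87 score.

87 score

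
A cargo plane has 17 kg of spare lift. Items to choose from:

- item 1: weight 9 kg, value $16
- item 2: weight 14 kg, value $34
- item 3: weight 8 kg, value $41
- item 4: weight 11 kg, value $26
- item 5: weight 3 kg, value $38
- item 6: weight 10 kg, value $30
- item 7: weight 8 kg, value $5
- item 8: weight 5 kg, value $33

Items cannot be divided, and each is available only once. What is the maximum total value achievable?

Check high-value combinations within 17 kg:
- item 3+item 5+item 8: weight 8+3+5=16, value 41+38+33=112
- item 1+item 5+item 8: weight 9+3+5=17, value 16+38+33=87
- item 3+item 5: weight 8+3=11, value 41+38=79
- item 5+item 7+item 8: weight 3+8+5=16, value 38+5+33=76
- item 3+item 8: weight 8+5=13, value 41+33=74
Best: $112.

$112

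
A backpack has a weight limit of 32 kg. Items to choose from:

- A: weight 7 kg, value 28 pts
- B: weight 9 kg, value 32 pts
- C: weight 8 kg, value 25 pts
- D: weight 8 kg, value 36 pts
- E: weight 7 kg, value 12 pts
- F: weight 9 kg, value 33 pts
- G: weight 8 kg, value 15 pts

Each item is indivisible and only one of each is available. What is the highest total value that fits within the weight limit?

This is a 0/1 knapsack; check combinations near the capacity.
- A+C+D+F: weight 7+8+8+9=32, value 28+25+36+33=122
- A+B+C+D: weight 7+9+8+8=32, value 28+32+25+36=121
- A+D+F+G: weight 7+8+9+8=32, value 28+36+33+15=112
Best: 122 pts.

122 pts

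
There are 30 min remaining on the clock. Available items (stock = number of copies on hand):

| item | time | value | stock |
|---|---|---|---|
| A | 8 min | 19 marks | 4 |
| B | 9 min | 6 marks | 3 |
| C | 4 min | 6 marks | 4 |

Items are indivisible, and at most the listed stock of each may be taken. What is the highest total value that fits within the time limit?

63 marks

Best selections within time 30 and stock limits:
- 3×A + 1×C: time 28, value 63
- 3×A: time 24, value 57
- 2×A + 3×C: time 28, value 56
- 2×A + 2×C: time 24, value 50
Best: 63 marks.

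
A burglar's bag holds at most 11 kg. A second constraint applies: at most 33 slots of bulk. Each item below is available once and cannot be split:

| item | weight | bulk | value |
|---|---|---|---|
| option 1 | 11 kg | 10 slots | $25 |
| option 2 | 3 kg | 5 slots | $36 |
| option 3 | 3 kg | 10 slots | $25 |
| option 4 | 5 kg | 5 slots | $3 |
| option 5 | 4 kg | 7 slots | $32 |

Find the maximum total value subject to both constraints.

$93

Feasible sets respecting both limits:
- option 2+option 3+option 5: weight 10, bulk 22, value 93
- option 2+option 5: weight 7, bulk 12, value 68
- option 2+option 3+option 4: weight 11, bulk 20, value 64
- option 2+option 3: weight 6, bulk 15, value 61
Best: $93.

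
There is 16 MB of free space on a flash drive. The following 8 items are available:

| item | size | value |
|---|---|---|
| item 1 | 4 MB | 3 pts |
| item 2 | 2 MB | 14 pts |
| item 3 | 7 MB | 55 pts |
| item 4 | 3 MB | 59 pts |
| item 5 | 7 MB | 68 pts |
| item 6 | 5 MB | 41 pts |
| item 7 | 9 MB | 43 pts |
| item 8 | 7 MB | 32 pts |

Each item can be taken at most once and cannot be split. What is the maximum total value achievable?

168 pts

Check high-value combinations within 16 MB:
- item 4+item 5+item 6: size 3+7+5=15, value 59+68+41=168
- item 3+item 4+item 6: size 7+3+5=15, value 55+59+41=155
- item 1+item 2+item 4+item 5: size 4+2+3+7=16, value 3+14+59+68=144
Best: 168 pts.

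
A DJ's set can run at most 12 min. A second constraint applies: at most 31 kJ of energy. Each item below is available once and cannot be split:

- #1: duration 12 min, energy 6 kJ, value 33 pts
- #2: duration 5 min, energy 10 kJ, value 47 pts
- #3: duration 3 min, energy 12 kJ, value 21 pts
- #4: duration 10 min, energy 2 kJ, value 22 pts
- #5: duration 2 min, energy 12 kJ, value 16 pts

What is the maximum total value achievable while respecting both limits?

68 pts

Feasible sets respecting both limits:
- #2+#3: duration 8, energy 22, value 68
- #2+#5: duration 7, energy 22, value 63
- #2: duration 5, energy 10, value 47
Best: 68 pts.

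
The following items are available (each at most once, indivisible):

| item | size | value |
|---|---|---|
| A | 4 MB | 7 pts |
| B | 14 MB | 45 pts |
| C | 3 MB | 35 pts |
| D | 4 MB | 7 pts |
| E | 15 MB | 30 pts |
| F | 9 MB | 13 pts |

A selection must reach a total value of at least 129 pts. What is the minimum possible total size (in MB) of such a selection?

45

Subsets with value ≥ 129, sorted by total size:
- A+B+C+E+F: size 45, value 130
- B+C+D+E+F: size 45, value 130
- A+B+C+D+E+F: size 49, value 137
Minimum size: 45 MB.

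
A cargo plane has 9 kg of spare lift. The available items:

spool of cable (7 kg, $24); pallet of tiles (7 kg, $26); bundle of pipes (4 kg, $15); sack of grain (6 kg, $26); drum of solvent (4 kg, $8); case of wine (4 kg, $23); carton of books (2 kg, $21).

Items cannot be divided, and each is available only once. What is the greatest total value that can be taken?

$47

This is a 0/1 knapsack; check combinations near the capacity.
- sack of grain+carton of books: weight 6+2=8, value 26+21=47
- pallet of tiles+carton of books: weight 7+2=9, value 26+21=47
- spool of cable+carton of books: weight 7+2=9, value 24+21=45
- case of wine+carton of books: weight 4+2=6, value 23+21=44
Best: $47.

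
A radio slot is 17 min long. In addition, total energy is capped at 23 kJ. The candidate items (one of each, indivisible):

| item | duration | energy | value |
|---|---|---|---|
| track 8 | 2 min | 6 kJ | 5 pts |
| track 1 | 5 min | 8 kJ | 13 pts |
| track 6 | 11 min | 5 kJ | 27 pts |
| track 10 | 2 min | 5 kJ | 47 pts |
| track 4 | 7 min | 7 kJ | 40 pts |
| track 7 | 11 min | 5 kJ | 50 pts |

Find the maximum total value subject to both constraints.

102 pts

Feasible sets respecting both limits:
- track 8+track 10+track 7: duration 15, energy 16, value 102
- track 1+track 10+track 4: duration 14, energy 20, value 100
- track 10+track 7: duration 13, energy 10, value 97
- track 8+track 10+track 4: duration 11, energy 18, value 92
Best: 102 pts.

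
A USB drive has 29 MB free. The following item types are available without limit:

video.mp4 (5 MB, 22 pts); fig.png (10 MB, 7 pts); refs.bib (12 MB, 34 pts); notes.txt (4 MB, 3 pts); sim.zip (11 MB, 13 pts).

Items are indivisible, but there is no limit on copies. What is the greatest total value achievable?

113 pts

Best value-per-unit is video.mp4 at 22/5; filling with it alone gives 5×22 = 110.
Optimal mix: 5×video.mp4 + 1×notes.txt → size 29, value 113.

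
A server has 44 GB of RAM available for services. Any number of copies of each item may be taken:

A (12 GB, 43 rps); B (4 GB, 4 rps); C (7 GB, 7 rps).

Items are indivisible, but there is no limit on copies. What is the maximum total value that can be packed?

Best value-per-unit is A at 43/12; filling with it alone gives 3×43 = 129.
Optimal mix: 3×A + 2×B → memory 44, value 137.

137 rps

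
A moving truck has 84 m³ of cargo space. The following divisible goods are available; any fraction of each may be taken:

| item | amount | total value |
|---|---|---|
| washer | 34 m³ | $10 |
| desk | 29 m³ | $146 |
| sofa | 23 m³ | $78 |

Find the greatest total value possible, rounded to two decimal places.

233.41

Take in order of value per unit:
- desk (146/29 per unit): all 29 → value 146, running total 146.00
- sofa (78/23 per unit): all 23 → value 78, running total 224.00
- washer (10/34 per unit): 32 of 34 → value 32×10/34 = 9.4118, running total 233.41
Total 233.41.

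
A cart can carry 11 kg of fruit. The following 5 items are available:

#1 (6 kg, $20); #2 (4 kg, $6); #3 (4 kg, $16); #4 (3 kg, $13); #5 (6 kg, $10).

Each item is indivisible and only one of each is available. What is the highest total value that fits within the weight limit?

Check high-value combinations within 11 kg:
- #1+#3: weight 6+4=10, value 20+16=36
- #2+#3+#4: weight 4+4+3=11, value 6+16+13=35
- #1+#4: weight 6+3=9, value 20+13=33
- #3+#4: weight 4+3=7, value 16+13=29
- #1+#2: weight 6+4=10, value 20+6=26
Best: $36.

$36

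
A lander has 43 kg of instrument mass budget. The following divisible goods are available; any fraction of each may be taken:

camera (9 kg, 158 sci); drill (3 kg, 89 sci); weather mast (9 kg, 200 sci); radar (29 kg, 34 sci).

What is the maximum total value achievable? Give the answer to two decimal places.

Take in order of value per unit:
- drill (89/3 per unit): all 3 → value 89, running total 89.00
- weather mast (200/9 per unit): all 9 → value 200, running total 289.00
- camera (158/9 per unit): all 9 → value 158, running total 447.00
- radar (34/29 per unit): 22 of 29 → value 22×34/29 = 25.7931, running total 472.79
Total 472.79.

472.79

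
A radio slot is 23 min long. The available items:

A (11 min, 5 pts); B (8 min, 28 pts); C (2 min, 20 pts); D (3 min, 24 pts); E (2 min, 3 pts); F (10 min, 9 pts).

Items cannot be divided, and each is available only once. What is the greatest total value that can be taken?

Check high-value combinations within 23 min:
- B+C+D+F: duration 8+2+3+10=23, value 28+20+24+9=81
- B+C+D+E: duration 8+2+3+2=15, value 28+20+24+3=75
- B+C+D: duration 8+2+3=13, value 28+20+24=72
Best: 81 pts.

81 pts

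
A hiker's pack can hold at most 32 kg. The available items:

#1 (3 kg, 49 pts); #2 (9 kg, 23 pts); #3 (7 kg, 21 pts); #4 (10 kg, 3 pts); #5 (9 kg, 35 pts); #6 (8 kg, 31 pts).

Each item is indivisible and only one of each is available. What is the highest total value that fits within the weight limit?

138 pts

Check high-value combinations within 32 kg:
- #1+#2+#5+#6: weight 3+9+9+8=29, value 49+23+35+31=138
- #1+#3+#5+#6: weight 3+7+9+8=27, value 49+21+35+31=136
- #1+#2+#3+#5: weight 3+9+7+9=28, value 49+23+21+35=128
Best: 138 pts.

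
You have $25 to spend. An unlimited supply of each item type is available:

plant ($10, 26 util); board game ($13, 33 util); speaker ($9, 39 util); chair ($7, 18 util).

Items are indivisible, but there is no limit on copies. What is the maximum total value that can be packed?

96 util

Best value-per-unit is speaker at 39/9; filling with it alone gives 2×39 = 78.
Optimal mix: 2×speaker + 1×chair → cost 25, value 96.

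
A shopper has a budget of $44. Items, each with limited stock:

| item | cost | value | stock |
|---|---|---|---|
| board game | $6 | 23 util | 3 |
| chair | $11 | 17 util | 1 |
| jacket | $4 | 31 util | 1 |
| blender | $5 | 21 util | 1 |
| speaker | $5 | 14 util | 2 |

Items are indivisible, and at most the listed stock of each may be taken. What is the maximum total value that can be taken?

Best selections within cost 44 and stock limits:
- 3×board game + 1×chair + 1×jacket + 1×blender + 1×speaker: cost 43, value 152
- 3×board game + 1×jacket + 1×blender + 2×speaker: cost 37, value 149
- 3×board game + 1×chair + 1×jacket + 2×speaker: cost 43, value 145
- 2×board game + 1×chair + 1×jacket + 1×blender + 2×speaker: cost 42, value 143
Best: 152 util.

152 util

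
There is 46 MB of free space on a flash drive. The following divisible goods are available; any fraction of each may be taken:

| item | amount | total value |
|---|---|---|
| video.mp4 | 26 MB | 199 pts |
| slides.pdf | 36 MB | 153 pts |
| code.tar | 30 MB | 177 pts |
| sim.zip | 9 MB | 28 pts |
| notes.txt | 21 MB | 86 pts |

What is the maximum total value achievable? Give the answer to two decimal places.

317.00

Take in order of value per unit:
- video.mp4 (199/26 per unit): all 26 → value 199, running total 199.00
- code.tar (177/30 per unit): 20 of 30 → value 20×177/30 = 118.0000, running total 317.00
Total 317.00.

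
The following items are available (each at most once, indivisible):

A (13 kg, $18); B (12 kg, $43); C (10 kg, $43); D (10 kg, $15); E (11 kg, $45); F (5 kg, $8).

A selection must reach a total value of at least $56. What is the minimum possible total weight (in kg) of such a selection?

20

Subsets with value ≥ 56, sorted by total weight:
- C+D: weight 20, value 58
- C+E: weight 21, value 88
- D+E: weight 21, value 60
- B+C: weight 22, value 86
Minimum weight: 20 kg.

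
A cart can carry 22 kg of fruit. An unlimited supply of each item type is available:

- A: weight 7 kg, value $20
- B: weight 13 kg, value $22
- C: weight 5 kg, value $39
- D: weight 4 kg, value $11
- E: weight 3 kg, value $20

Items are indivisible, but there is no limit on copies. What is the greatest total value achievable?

$158

Best value-per-unit is C at 39/5; filling with it alone gives 4×39 = 156.
Optimal mix: 2×C + 4×E → weight 22, value 158.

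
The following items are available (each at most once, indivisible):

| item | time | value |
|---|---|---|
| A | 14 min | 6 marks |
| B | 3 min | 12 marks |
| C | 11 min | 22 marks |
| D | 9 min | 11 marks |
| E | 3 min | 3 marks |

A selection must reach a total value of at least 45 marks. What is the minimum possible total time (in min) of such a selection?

Subsets with value ≥ 45, sorted by total time:
- B+C+D: time 23, value 45
- B+C+D+E: time 26, value 48
Minimum time: 23 min.

23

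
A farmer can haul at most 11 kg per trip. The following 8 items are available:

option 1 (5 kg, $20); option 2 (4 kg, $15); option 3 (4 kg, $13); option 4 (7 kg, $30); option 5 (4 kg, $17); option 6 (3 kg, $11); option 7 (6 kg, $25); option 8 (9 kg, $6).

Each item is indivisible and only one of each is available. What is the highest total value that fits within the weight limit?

Check high-value combinations within 11 kg:
- option 4+option 5: weight 7+4=11, value 30+17=47
- option 2+option 4: weight 4+7=11, value 15+30=45
- option 1+option 7: weight 5+6=11, value 20+25=45
- option 3+option 4: weight 4+7=11, value 13+30=43
Best: $47.

$47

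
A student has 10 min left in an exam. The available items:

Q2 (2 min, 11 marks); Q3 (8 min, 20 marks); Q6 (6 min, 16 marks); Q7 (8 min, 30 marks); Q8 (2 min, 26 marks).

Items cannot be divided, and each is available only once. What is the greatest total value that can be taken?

56 marks

Check high-value combinations within 10 min:
- Q7+Q8: time 8+2=10, value 30+26=56
- Q2+Q6+Q8: time 2+6+2=10, value 11+16+26=53
- Q3+Q8: time 8+2=10, value 20+26=46
- Q6+Q8: time 6+2=8, value 16+26=42
- Q2+Q7: time 2+8=10, value 11+30=41
Best: 56 marks.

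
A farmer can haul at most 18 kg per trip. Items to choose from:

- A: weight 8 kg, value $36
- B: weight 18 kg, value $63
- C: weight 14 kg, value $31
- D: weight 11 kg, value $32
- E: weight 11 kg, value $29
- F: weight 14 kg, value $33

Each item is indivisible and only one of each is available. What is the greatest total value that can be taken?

$63

This is a 0/1 knapsack; check combinations near the capacity.
- B: weight 18, value 63
- A: weight 8, value 36
- F: weight 14, value 33
Best: $63.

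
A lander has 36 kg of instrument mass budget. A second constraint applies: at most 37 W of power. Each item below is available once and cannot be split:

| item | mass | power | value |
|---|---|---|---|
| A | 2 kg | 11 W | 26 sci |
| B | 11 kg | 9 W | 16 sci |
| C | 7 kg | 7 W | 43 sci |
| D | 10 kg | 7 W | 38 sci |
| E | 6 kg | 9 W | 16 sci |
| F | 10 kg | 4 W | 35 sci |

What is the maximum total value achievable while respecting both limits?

Feasible sets respecting both limits:
- A+C+D+F: mass 29, power 29, value 142
- C+D+E+F: mass 33, power 27, value 132
- A+B+C+D: mass 30, power 34, value 123
- A+C+D+E: mass 25, power 34, value 123
Best: 142 sci.

142 sci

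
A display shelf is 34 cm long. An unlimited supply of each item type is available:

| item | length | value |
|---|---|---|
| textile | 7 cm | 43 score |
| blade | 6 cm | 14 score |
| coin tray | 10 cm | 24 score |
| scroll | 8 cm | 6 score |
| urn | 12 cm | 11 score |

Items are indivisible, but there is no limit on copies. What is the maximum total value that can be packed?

Best value-per-unit is textile at 43/7; filling with it alone gives 4×43 = 172.
Optimal mix: 4×textile + 1×blade → length 34, value 186.

186 score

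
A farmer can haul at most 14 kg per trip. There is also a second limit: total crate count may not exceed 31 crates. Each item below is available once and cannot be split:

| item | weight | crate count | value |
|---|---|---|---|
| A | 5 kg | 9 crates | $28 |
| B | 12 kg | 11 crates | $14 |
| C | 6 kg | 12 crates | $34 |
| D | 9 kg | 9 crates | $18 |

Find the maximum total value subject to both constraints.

$62

Feasible sets respecting both limits:
- A+C: weight 11, crate count 21, value 62
- A+D: weight 14, crate count 18, value 46
- C: weight 6, crate count 12, value 34
Best: $62.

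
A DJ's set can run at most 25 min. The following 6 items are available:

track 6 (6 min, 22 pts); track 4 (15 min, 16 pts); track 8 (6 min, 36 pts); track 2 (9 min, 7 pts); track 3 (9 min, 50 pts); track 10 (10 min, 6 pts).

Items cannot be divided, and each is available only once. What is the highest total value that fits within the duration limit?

Check high-value combinations within 25 min:
- track 6+track 8+track 3: duration 6+6+9=21, value 22+36+50=108
- track 8+track 2+track 3: duration 6+9+9=24, value 36+7+50=93
- track 8+track 3+track 10: duration 6+9+10=25, value 36+50+6=92
- track 8+track 3: duration 6+9=15, value 36+50=86
- track 6+track 2+track 3: duration 6+9+9=24, value 22+7+50=79
Best: 108 pts.

108 pts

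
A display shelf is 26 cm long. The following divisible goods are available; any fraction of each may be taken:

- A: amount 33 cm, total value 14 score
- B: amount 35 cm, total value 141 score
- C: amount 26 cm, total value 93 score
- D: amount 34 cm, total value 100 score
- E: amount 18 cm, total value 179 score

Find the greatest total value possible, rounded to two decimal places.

Take in order of value per unit:
- E (179/18 per unit): all 18 → value 179, running total 179.00
- B (141/35 per unit): 8 of 35 → value 8×141/35 = 32.2286, running total 211.23
Total 211.23.

211.23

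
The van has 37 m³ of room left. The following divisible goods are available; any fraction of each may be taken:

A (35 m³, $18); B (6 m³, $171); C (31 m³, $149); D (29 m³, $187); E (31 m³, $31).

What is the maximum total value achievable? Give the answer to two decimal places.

367.61

Take in order of value per unit:
- B (171/6 per unit): all 6 → value 171, running total 171.00
- D (187/29 per unit): all 29 → value 187, running total 358.00
- C (149/31 per unit): 2 of 31 → value 2×149/31 = 9.6129, running total 367.61
Total 367.61.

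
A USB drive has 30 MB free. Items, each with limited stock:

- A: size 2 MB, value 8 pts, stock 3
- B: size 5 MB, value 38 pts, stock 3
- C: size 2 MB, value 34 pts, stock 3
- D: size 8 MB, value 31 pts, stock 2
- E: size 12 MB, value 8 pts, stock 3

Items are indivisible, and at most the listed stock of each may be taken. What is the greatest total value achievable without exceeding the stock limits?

247 pts

Top feasible selections:
- 3×B + 3×C + 1×D: size 29, value 247
- 3×A + 3×B + 3×C: size 27, value 240
- 3×A + 2×B + 3×C + 1×D: size 30, value 233
Best: 247 pts.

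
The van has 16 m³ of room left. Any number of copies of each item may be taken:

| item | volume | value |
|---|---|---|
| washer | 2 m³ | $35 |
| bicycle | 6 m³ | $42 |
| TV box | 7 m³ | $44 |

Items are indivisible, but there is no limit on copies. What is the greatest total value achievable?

Best value-per-unit is washer at 35/2, and filling with it alone uses volume 8×2=16. No mix of the others beats 8×35 = 280.

$280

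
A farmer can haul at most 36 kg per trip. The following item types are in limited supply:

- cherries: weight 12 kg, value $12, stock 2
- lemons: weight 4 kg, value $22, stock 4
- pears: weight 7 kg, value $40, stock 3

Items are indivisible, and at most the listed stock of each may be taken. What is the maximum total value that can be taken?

Top feasible selections:
- 3×lemons + 3×pears: weight 33, value 186
- 4×lemons + 2×pears: weight 30, value 168
- 2×lemons + 3×pears: weight 29, value 164
- 3×lemons + 2×pears: weight 26, value 146
Best: $186.

$186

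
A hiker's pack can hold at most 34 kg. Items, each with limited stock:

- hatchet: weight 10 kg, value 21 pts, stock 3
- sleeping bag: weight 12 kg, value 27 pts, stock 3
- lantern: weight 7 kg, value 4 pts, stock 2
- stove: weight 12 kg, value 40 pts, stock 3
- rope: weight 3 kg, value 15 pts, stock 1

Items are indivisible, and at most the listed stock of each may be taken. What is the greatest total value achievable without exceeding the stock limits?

101 pts

Best selections within weight 34 and stock limits:
- 1×hatchet + 2×stove: weight 34, value 101
- 1×lantern + 2×stove + 1×rope: weight 34, value 99
Best: 101 pts.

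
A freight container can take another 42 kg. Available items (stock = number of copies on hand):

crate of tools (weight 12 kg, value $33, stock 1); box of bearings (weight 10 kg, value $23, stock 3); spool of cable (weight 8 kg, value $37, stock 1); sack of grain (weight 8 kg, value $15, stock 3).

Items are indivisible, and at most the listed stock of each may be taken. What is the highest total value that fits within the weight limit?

$116

Best selections within weight 42 and stock limits:
- 1×crate of tools + 2×box of bearings + 1×spool of cable: weight 40, value 116
- 1×crate of tools + 1×box of bearings + 1×spool of cable + 1×sack of grain: weight 38, value 108
- 3×box of bearings + 1×spool of cable: weight 38, value 106
Best: $116.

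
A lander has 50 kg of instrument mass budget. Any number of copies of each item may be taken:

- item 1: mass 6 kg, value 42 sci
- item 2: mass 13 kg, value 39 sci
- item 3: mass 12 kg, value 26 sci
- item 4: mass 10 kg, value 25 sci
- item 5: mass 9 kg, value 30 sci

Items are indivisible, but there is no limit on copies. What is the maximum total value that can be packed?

336 sci

Best value-per-unit is item 1 at 42/6, and filling with it alone uses mass 8×6=48. No mix of the others beats 8×42 = 336.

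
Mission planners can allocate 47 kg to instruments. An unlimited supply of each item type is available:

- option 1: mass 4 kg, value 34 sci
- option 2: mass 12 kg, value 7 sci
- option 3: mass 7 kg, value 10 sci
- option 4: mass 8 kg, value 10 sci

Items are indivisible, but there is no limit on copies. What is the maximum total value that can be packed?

Best value-per-unit is option 1 at 34/4, and filling with it alone uses mass 11×4=44. No mix of the others beats 11×34 = 374.

374 sci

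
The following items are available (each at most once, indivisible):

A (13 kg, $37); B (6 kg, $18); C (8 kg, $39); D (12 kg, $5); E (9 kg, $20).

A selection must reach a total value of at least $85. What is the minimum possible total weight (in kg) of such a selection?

27

Subsets with value ≥ 85, sorted by total weight:
- A+B+C: weight 27, value 94
- A+C+E: weight 30, value 96
- A+B+C+E: weight 36, value 114
Minimum weight: 27 kg.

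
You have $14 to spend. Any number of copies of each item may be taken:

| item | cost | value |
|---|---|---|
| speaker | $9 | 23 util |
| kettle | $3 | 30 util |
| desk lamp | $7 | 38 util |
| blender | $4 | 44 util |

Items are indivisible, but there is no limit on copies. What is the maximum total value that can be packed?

148 util

Best value-per-unit is blender at 44/4; filling with it alone gives 3×44 = 132.
Optimal mix: 2×kettle + 2×blender → cost 14, value 148.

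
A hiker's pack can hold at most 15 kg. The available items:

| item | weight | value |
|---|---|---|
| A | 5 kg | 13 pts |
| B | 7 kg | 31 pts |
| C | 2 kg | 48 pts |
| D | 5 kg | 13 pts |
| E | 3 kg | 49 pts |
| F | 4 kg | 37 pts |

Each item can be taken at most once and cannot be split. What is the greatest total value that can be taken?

147 pts

Check high-value combinations within 15 kg:
- A+C+E+F: weight 5+2+3+4=14, value 13+48+49+37=147
- C+D+E+F: weight 2+5+3+4=14, value 48+13+49+37=147
- C+E+F: weight 2+3+4=9, value 48+49+37=134
- B+C+E: weight 7+2+3=12, value 31+48+49=128
Best: 147 pts.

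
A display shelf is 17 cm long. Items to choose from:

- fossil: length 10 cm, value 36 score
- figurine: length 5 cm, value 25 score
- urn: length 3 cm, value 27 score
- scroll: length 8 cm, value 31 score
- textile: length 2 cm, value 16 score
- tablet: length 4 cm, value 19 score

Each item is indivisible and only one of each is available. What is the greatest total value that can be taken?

Check high-value combinations within 17 cm:
- urn+scroll+textile+tablet: length 3+8+2+4=17, value 27+31+16+19=93
- figurine+urn+textile+tablet: length 5+3+2+4=14, value 25+27+16+19=87
- figurine+urn+scroll: length 5+3+8=16, value 25+27+31=83
Best: 93 score.

93 score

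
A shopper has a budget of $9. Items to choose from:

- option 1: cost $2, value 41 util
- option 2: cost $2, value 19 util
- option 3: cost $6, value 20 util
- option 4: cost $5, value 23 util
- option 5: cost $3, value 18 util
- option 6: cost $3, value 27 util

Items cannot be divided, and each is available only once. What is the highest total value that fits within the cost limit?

Check high-value combinations within $9:
- option 1+option 2+option 6: cost 2+2+3=7, value 41+19+27=87
- option 1+option 5+option 6: cost 2+3+3=8, value 41+18+27=86
- option 1+option 2+option 4: cost 2+2+5=9, value 41+19+23=83
- option 1+option 2+option 5: cost 2+2+3=7, value 41+19+18=78
Best: 87 util.

87 util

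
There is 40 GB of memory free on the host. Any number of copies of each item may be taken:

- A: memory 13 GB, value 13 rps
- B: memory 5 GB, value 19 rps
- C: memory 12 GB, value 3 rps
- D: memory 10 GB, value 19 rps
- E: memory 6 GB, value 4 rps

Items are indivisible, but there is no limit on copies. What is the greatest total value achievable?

Best value-per-unit is B at 19/5, and filling with it alone uses memory 8×5=40. No mix of the others beats 8×19 = 152.

152 rps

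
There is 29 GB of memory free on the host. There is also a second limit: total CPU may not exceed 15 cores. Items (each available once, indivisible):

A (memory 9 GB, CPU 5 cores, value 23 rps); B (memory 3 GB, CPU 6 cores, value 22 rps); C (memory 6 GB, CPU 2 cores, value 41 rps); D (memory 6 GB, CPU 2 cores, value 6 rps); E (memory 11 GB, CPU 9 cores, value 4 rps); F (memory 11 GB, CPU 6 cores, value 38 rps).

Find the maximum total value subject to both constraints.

102 rps

Feasible sets respecting both limits:
- A+C+F: memory 26, CPU 13, value 102
- B+C+F: memory 20, CPU 14, value 101
- A+B+C+D: memory 24, CPU 15, value 92
- A+B+C: memory 18, CPU 13, value 86
Best: 102 rps.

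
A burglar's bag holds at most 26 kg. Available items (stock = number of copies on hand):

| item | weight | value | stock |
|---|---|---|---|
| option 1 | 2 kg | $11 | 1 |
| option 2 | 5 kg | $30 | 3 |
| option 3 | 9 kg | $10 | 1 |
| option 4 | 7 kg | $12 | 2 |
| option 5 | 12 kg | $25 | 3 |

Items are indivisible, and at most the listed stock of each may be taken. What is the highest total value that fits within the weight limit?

$113

Top feasible selections:
- 1×option 1 + 3×option 2 + 1×option 4: weight 24, value 113
- 1×option 1 + 3×option 2 + 1×option 3: weight 26, value 111
- 3×option 2 + 1×option 4: weight 22, value 102
- 1×option 1 + 3×option 2: weight 17, value 101
Best: $113.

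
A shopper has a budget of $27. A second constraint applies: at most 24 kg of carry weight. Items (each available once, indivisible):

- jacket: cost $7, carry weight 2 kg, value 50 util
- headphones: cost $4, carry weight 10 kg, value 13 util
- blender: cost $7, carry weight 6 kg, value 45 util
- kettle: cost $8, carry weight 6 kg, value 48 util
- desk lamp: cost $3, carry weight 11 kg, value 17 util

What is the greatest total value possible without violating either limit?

156 util

Feasible sets respecting both limits:
- jacket+headphones+blender+kettle: cost 26, carry weight 24, value 156
- jacket+blender+kettle: cost 22, carry weight 14, value 143
- jacket+kettle+desk lamp: cost 18, carry weight 19, value 115
Best: 156 util.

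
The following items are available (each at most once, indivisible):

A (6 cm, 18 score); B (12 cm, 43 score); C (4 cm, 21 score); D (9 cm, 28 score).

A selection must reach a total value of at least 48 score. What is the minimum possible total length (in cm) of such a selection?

Subsets with value ≥ 48, sorted by total length:
- C+D: length 13, value 49
- B+C: length 16, value 64
- A+B: length 18, value 61
- A+C+D: length 19, value 67
Minimum length: 13 cm.

13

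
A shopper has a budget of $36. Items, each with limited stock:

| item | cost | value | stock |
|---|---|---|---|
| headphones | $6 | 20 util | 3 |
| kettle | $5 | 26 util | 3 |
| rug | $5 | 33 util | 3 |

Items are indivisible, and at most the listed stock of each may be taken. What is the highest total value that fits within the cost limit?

Top feasible selections:
- 1×headphones + 3×kettle + 3×rug: cost 36, value 197
- 3×kettle + 3×rug: cost 30, value 177
- 1×headphones + 2×kettle + 3×rug: cost 31, value 171
- 2×headphones + 1×kettle + 3×rug: cost 32, value 165
Best: 197 util.

197 util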